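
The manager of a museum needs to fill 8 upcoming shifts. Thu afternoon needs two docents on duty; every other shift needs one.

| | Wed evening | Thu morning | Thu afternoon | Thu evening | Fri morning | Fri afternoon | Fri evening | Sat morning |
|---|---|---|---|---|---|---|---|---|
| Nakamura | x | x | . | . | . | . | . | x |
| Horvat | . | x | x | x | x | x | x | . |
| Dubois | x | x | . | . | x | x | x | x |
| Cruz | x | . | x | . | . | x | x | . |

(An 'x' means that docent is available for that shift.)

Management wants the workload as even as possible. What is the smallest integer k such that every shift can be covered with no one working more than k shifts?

With 4 docents and 9 worker-slots to fill, someone must work at least ⌈9/4⌉ = 3 shifts, so k ≥ 3.
k = 3 works: Wed evening→Nakamura, Thu morning→Nakamura, Thu afternoon→Horvat+Cruz, Thu evening→Horvat, Fri morning→Horvat, Fri afternoon→Dubois, Fri evening→Dubois, Sat morning→Nakamura.
Loads: Nakamura 3, Horvat 3, Dubois 2, Cruz 1 — all ≤ 3.

3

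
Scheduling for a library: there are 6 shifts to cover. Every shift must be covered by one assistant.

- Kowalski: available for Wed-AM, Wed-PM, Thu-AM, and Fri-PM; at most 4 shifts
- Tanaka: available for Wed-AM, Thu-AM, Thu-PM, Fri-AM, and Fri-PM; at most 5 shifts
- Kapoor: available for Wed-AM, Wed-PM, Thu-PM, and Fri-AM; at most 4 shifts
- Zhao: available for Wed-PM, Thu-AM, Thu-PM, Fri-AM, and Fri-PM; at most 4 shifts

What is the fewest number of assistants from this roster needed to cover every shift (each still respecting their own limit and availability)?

2

6 slots to fill and no one can take more than 5, so at least ⌈6/5⌉ = 2 assistants are needed.
Kowalski and Tanaka alone can cover everything: Wed-AM→Kowalski, Wed-PM→Kowalski, Thu-AM→Kowalski, Thu-PM→Tanaka, Fri-AM→Tanaka, Fri-PM→Kowalski.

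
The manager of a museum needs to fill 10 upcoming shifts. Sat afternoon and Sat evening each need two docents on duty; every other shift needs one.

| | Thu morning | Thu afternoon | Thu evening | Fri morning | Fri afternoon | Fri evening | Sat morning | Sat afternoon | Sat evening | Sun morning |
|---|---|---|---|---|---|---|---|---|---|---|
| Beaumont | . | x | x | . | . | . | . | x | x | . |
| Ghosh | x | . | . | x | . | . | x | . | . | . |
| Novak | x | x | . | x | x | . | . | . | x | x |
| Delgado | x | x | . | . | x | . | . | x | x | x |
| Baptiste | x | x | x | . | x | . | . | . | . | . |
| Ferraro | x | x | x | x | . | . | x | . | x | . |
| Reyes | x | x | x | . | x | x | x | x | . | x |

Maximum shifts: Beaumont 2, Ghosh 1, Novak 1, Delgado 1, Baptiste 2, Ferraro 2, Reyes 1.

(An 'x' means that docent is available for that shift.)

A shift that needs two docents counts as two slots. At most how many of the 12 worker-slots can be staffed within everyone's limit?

10

Total capacity across all docents is 2+1+1+1+2+2+1 = 10, and 12 slots are needed, so at most 10 can be filled.
An assignment achieving 10: Thu morning→Baptiste, Thu evening→Beaumont, Fri morning→Ghosh, Fri afternoon→Baptiste, Fri evening→Reyes, Sat morning→Ferraro, Sat afternoon→Beaumont+Delgado, Sat evening→Ferraro, Sun morning→Novak.
Loads: Beaumont 2/2, Ghosh 1/1, Novak 1/1, Delgado 1/1, Baptiste 2/2, Ferraro 2/2, Reyes 1/1.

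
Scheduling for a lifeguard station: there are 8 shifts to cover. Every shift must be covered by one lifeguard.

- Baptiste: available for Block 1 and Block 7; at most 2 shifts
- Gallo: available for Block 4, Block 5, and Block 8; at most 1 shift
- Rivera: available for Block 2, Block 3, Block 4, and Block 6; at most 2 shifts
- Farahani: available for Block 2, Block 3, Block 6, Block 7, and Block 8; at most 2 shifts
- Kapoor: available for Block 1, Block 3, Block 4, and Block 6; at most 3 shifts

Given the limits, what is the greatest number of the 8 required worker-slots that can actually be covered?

8

Total capacity across all lifeguards is 2+1+2+2+3 = 10, and 8 slots are needed, so at most 8 can be filled.
An assignment achieving 8: Block 1→Baptiste, Block 2→Rivera, Block 3→Rivera, Block 4→Kapoor, Block 5→Gallo, Block 6→Farahani, Block 7→Baptiste, Block 8→Farahani.
Loads: Baptiste 2/2, Gallo 1/1, Rivera 2/2, Farahani 2/2, Kapoor 1/3.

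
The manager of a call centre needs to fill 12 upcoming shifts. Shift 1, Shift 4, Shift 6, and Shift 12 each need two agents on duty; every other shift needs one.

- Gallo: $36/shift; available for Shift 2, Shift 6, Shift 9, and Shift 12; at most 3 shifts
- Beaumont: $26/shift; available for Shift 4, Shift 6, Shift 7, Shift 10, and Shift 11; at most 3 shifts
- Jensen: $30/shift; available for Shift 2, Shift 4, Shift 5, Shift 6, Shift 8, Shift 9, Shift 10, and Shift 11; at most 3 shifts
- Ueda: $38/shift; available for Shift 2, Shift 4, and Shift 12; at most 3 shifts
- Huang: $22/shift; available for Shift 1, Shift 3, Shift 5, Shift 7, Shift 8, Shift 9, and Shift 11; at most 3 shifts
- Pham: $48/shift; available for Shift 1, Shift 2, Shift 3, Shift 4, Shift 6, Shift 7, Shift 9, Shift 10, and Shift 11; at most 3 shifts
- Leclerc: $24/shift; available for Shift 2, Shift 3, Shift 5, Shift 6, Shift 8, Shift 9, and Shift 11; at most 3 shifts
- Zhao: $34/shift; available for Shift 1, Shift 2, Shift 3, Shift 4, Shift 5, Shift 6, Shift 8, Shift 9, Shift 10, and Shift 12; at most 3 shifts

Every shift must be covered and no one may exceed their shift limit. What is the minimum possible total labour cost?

Picking the cheapest available agent for each shift independently would cost $414, but that ignores the shift limits.
An optimal schedule: Shift 1→Huang+Zhao, Shift 2→Jensen, Shift 3→Huang, Shift 4→Beaumont+Jensen, Shift 5→Leclerc, Shift 6→Beaumont+Zhao, Shift 7→Huang, Shift 8→Leclerc, Shift 9→Jensen, Shift 10→Beaumont, Shift 11→Leclerc, Shift 12→Zhao+Gallo.
Total: 22 + 34 + 30 + 22 + 26 + 30 + 24 + 26 + 34 + 22 + 24 + 30 + 26 + 24 + 34 + 36 = $444.

$444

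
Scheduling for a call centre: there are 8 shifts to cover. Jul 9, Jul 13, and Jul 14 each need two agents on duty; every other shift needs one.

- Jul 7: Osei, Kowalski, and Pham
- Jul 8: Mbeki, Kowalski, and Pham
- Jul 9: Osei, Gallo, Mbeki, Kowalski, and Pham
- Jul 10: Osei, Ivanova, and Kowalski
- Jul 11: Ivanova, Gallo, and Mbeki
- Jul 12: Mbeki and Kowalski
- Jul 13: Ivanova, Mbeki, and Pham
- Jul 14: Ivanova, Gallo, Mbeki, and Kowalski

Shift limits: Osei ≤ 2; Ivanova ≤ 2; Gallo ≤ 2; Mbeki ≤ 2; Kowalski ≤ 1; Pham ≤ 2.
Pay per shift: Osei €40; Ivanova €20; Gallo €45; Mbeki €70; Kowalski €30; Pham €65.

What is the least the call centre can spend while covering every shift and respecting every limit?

€510

Picking the cheapest available agent for each shift independently would cost €335, but that ignores the shift limits.
An optimal schedule: Jul 7→Osei, Jul 8→Mbeki, Jul 9→Gallo+Pham, Jul 10→Osei, Jul 11→Ivanova, Jul 12→Mbeki, Jul 13→Ivanova+Pham, Jul 14→Gallo+Kowalski.
Total: 40 + 70 + 45 + 65 + 40 + 20 + 70 + 20 + 65 + 45 + 30 = €510.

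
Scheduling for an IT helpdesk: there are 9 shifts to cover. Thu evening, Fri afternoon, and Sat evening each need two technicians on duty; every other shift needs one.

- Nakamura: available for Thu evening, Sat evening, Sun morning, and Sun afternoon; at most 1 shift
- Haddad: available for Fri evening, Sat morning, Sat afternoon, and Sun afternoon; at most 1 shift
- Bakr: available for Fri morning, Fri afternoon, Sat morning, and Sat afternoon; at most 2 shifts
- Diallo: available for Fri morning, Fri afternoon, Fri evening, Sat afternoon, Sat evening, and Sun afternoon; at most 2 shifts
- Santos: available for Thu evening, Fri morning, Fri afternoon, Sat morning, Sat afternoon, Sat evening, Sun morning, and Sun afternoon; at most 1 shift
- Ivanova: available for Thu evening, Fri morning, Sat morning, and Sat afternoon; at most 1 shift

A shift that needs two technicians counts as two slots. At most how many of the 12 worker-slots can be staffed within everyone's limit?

8

Total capacity across all technicians is 1+1+2+2+1+1 = 8, and 12 slots are needed, so at most 8 can be filled.
An assignment achieving 8: Thu evening→Santos+Ivanova, Fri morning→Bakr, Fri afternoon→Bakr+Diallo, Fri evening→Haddad, Sat evening→Diallo, Sun morning→Nakamura.
Loads: Nakamura 1/1, Haddad 1/1, Bakr 2/2, Diallo 2/2, Santos 1/1, Ivanova 1/1.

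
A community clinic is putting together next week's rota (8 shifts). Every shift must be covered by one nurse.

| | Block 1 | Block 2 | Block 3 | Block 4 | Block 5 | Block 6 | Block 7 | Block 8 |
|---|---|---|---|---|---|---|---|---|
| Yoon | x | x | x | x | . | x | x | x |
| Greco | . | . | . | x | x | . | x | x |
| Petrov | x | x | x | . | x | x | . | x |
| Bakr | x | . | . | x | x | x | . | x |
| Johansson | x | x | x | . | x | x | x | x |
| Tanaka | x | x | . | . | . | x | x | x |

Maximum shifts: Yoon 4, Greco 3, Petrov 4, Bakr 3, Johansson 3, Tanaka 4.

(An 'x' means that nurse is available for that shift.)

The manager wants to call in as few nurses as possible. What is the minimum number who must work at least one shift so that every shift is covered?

2

8 slots to fill and no one can take more than 4, so at least ⌈8/4⌉ = 2 nurses are needed.
Yoon and Petrov alone can cover everything: Block 1→Yoon, Block 2→Yoon, Block 3→Petrov, Block 4→Yoon, Block 5→Petrov, Block 6→Petrov, Block 7→Yoon, Block 8→Petrov.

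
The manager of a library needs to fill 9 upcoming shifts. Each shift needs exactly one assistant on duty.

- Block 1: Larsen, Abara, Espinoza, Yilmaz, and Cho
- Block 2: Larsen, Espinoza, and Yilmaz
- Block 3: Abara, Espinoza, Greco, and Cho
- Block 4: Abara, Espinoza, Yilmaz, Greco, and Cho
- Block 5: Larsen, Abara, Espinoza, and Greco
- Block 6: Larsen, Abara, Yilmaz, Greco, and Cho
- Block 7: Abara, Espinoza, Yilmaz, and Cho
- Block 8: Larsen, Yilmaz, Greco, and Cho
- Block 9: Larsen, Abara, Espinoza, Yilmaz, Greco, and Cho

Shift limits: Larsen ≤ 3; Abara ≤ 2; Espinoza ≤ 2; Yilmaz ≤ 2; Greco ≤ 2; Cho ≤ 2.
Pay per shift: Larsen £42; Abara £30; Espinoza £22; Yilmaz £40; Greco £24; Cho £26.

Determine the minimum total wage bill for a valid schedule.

£244

Picking the cheapest available assistant for each shift independently would cost £202, but that ignores the shift limits.
An optimal schedule: Block 1→Cho, Block 2→Espinoza, Block 3→Espinoza, Block 4→Abara, Block 5→Greco, Block 6→Abara, Block 7→Cho, Block 8→Greco, Block 9→Yilmaz.
Total: 26 + 22 + 22 + 30 + 24 + 30 + 26 + 24 + 40 = £244.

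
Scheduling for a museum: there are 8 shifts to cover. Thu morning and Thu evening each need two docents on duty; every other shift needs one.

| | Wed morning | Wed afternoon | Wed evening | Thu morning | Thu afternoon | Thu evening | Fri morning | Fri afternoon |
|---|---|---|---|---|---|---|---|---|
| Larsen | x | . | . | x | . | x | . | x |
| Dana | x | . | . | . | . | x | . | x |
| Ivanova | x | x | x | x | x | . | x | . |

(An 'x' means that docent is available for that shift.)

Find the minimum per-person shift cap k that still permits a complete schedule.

5

With 3 docents and 10 worker-slots to fill, someone must work at least ⌈10/3⌉ = 4 shifts, so k ≥ 4.
k = 4 fails: Shifts {Wed afternoon, Wed evening, Thu morning, Thu afternoon, Fri morning} need 6 worker-slots in total, but the docents available for any of those shifts (Larsen and Ivanova) can supply at most 5 among them. So no valid schedule exists.
k = 5 works: Wed morning→Larsen, Wed afternoon→Ivanova, Wed evening→Ivanova, Thu morning→Larsen+Ivanova, Thu afternoon→Ivanova, Thu evening→Larsen+Dana, Fri morning→Ivanova, Fri afternoon→Larsen.
Loads: Larsen 4, Dana 1, Ivanova 5 — all ≤ 5.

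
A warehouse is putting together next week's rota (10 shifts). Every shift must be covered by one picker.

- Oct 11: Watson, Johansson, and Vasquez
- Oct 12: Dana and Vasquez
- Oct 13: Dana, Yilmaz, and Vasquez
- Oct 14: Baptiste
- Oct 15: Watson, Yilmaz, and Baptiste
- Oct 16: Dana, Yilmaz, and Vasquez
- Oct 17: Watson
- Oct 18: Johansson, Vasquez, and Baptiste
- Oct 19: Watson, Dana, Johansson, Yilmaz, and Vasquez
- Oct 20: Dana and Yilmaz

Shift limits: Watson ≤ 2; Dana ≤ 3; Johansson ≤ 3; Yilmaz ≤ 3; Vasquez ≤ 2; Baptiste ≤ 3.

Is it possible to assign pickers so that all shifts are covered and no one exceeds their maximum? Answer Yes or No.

Yes

Oct 14 can only be covered by Baptiste, so that assignment is forced.
Oct 17 can only be covered by Watson, so that assignment is forced.
One valid schedule: Oct 11→Watson, Oct 12→Dana, Oct 13→Dana, Oct 14→Baptiste, Oct 15→Yilmaz, Oct 16→Yilmaz, Oct 17→Watson, Oct 18→Johansson, Oct 19→Johansson, Oct 20→Dana.
Loads: Watson 2/2, Dana 3/3, Johansson 2/3, Yilmaz 2/3, Vasquez 0/2, Baptiste 1/3 — all within limits.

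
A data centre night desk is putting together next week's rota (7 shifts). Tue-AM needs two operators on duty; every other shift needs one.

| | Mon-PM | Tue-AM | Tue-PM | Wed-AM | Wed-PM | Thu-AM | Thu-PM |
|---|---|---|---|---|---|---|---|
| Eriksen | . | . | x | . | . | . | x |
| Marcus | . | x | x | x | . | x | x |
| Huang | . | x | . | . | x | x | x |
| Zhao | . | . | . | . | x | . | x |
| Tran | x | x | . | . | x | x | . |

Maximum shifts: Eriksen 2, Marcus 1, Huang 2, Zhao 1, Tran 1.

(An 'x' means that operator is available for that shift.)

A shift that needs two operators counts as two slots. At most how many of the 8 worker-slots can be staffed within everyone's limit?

Total capacity across all operators is 2+1+2+1+1 = 7, and 8 slots are needed, so at most 7 can be filled.
An assignment achieving 7: Mon-PM→Tran, Tue-AM→Huang, Tue-PM→Eriksen, Wed-AM→Marcus, Wed-PM→Zhao, Thu-AM→Huang, Thu-PM→Eriksen.
Loads: Eriksen 2/2, Marcus 1/1, Huang 2/2, Zhao 1/1, Tran 1/1.

7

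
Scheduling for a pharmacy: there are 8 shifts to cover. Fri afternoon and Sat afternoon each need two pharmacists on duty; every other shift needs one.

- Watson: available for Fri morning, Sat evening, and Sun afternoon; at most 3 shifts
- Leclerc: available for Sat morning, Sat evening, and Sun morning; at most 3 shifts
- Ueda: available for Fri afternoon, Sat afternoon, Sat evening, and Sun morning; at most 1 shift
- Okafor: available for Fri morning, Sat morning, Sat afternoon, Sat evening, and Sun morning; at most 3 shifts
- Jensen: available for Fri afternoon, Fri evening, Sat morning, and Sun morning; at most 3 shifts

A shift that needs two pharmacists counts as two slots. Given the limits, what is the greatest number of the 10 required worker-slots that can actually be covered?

9

Total capacity across all pharmacists is 3+3+1+3+3 = 13, and 10 slots are needed, so at most 10 can be filled.
Shifts {Fri afternoon, Sat afternoon} need 4 slots but only Ueda, Okafor, and Jensen are available for them, supplying at most 3 — so at least 1 slot must go unfilled.
An assignment achieving 9: Fri morning→Watson, Fri afternoon→Ueda+Jensen, Fri evening→Jensen, Sat morning→Leclerc, Sat afternoon→Okafor, Sat evening→Watson, Sun morning→Leclerc, Sun afternoon→Watson.
Loads: Watson 3/3, Leclerc 2/3, Ueda 1/1, Okafor 1/3, Jensen 2/3.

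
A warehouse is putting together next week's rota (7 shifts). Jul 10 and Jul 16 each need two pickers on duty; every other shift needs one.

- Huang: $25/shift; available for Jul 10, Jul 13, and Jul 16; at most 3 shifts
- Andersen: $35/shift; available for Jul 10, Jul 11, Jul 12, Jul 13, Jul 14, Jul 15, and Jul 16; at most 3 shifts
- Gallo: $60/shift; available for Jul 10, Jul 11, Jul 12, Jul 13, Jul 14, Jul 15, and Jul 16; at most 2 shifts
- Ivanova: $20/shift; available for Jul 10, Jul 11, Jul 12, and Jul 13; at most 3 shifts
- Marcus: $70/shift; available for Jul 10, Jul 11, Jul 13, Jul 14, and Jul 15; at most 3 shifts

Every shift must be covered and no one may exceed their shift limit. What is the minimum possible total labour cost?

$240

Picking the cheapest available picker for each shift independently would cost $235, but that ignores the shift limits.
An optimal schedule: Jul 10→Ivanova+Huang, Jul 11→Ivanova, Jul 12→Ivanova, Jul 13→Huang, Jul 14→Andersen, Jul 15→Andersen, Jul 16→Huang+Andersen.
Total: 20 + 25 + 20 + 20 + 25 + 35 + 35 + 25 + 35 = $240.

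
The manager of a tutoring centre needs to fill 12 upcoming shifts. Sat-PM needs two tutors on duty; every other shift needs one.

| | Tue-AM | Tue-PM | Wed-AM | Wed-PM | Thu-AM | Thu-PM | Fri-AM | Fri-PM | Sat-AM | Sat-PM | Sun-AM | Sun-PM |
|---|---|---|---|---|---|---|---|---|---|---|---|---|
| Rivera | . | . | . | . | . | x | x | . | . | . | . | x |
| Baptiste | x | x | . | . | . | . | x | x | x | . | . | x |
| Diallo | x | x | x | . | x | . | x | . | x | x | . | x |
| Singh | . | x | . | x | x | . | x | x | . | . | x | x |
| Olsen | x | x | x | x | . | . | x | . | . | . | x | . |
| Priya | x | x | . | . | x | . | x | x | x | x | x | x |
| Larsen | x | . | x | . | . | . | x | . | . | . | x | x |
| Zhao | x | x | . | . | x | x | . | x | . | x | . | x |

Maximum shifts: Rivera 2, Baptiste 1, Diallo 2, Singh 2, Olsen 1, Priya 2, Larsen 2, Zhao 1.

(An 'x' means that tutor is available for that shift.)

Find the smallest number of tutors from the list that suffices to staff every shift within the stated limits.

8

13 slots to fill and no one can take more than 2, so at least ⌈13/2⌉ = 7 tutors are needed.
Any 7 tutors together have capacity at most 2+2+2+2+2+1+1 = 12 < 13 slots, so 7 can never suffice.
Rivera, Baptiste, Diallo, Singh, Olsen, Priya, Larsen, and Zhao alone can cover everything: Tue-AM→Larsen, Tue-PM→Zhao, Wed-AM→Diallo, Wed-PM→Singh, Thu-AM→Singh, Thu-PM→Rivera, Fri-AM→Rivera, Fri-PM→Priya, Sat-AM→Baptiste, Sat-PM→Diallo+Priya, Sun-AM→Olsen, Sun-PM→Larsen.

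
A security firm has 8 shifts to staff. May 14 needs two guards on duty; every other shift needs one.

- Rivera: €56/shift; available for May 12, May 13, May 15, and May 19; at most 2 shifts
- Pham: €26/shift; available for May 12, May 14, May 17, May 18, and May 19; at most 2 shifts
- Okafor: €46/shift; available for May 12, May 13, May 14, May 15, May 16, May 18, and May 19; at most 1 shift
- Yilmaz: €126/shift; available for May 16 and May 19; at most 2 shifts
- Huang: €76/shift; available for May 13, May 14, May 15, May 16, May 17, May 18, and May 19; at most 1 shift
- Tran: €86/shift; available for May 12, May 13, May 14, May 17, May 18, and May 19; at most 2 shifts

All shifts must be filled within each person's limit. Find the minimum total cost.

€584

Picking the cheapest available guard for each shift independently would cost €314, but that ignores the shift limits.
An optimal schedule: May 12→Rivera, May 13→Huang, May 14→Pham+Tran, May 15→Rivera, May 16→Okafor, May 17→Pham, May 18→Tran, May 19→Yilmaz.
Total: 56 + 76 + 26 + 86 + 56 + 46 + 26 + 86 + 126 = €584.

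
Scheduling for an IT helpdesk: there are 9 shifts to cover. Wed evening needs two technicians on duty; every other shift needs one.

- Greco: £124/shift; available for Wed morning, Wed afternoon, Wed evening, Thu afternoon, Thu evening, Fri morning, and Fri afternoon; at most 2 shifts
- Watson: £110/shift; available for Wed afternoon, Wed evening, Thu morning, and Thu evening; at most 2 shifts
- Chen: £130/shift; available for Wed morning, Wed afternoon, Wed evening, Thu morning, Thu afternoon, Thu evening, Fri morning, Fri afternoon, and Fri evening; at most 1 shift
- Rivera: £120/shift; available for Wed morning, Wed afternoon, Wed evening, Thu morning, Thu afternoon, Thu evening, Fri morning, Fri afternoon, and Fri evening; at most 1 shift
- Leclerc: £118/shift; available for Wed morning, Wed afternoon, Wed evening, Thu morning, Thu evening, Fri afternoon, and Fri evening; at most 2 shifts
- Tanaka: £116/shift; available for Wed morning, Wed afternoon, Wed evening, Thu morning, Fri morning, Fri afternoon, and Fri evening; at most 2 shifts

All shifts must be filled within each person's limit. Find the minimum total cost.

Picking the cheapest available technician for each shift independently would cost £1140, but that ignores the shift limits.
An optimal schedule: Wed morning→Rivera, Wed afternoon→Tanaka, Wed evening→Leclerc+Tanaka, Thu morning→Watson, Thu afternoon→Greco, Thu evening→Watson, Fri morning→Greco, Fri afternoon→Leclerc, Fri evening→Chen.
Total: 120 + 116 + 118 + 116 + 110 + 124 + 110 + 124 + 118 + 130 = £1186.

£1186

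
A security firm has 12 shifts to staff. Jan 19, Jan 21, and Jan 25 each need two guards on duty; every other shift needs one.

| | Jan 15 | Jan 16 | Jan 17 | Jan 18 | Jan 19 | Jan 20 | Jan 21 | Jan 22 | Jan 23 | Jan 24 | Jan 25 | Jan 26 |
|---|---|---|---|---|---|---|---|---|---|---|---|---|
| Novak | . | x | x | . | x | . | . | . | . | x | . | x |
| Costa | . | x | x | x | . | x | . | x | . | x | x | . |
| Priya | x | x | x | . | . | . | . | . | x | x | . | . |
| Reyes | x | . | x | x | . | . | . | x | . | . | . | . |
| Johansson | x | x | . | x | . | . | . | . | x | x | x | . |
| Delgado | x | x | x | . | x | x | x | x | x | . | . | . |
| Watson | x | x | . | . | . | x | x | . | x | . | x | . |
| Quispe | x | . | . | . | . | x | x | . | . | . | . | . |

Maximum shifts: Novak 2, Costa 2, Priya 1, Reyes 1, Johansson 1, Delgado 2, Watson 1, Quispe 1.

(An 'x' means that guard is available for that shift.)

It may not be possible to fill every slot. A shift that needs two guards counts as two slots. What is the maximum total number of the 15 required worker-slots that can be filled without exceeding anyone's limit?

11

Total capacity across all guards is 2+2+1+1+1+2+1+1 = 11, and 15 slots are needed, so at most 11 can be filled.
An assignment achieving 11: Jan 17→Reyes, Jan 18→Costa, Jan 19→Novak+Delgado, Jan 20→Quispe, Jan 21→Delgado+Watson, Jan 22→Costa, Jan 23→Priya, Jan 25→Johansson, Jan 26→Novak.
Loads: Novak 2/2, Costa 2/2, Priya 1/1, Reyes 1/1, Johansson 1/1, Delgado 2/2, Watson 1/1, Quispe 1/1.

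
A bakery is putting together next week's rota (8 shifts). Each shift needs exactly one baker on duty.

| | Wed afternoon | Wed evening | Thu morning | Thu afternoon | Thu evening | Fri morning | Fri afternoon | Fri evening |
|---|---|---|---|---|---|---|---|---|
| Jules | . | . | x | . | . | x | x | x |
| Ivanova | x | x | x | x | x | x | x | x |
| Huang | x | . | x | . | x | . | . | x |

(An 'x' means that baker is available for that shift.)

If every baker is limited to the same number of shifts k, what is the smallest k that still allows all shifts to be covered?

3

With 3 bakers and 8 worker-slots to fill, someone must work at least ⌈8/3⌉ = 3 shifts, so k ≥ 3.
k = 3 works: Wed afternoon→Ivanova, Wed evening→Ivanova, Thu morning→Jules, Thu afternoon→Ivanova, Thu evening→Huang, Fri morning→Jules, Fri afternoon→Jules, Fri evening→Huang.
Loads: Jules 3, Ivanova 3, Huang 2 — all ≤ 3.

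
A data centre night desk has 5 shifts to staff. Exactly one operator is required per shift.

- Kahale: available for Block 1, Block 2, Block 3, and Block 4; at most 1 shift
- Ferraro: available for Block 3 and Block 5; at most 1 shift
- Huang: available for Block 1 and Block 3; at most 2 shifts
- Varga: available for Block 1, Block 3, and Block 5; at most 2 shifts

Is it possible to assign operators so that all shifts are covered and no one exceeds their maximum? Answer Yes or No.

No

Total capacity is 6 and 5 slots are needed, so capacity alone doesn't rule it out.
Shifts {Block 2, Block 4} need 2 worker-slots in total, but the operators available for any of those shifts (Kahale) can supply at most 1 among them. So no valid schedule exists.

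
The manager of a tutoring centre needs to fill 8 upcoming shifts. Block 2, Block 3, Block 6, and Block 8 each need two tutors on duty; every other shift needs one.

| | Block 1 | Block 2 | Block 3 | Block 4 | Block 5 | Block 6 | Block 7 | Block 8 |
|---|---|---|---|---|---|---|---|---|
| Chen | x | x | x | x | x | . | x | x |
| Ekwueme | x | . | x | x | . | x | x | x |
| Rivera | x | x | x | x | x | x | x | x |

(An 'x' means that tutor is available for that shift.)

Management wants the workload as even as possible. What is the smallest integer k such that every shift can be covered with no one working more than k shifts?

4

With 3 tutors and 12 worker-slots to fill, someone must work at least ⌈12/3⌉ = 4 shifts, so k ≥ 4.
k = 4 works: Block 1→Chen, Block 2→Chen+Rivera, Block 3→Chen+Ekwueme, Block 4→Ekwueme, Block 5→Chen, Block 6→Ekwueme+Rivera, Block 7→Rivera, Block 8→Ekwueme+Rivera.
Loads: Chen 4, Ekwueme 4, Rivera 4 — all ≤ 4.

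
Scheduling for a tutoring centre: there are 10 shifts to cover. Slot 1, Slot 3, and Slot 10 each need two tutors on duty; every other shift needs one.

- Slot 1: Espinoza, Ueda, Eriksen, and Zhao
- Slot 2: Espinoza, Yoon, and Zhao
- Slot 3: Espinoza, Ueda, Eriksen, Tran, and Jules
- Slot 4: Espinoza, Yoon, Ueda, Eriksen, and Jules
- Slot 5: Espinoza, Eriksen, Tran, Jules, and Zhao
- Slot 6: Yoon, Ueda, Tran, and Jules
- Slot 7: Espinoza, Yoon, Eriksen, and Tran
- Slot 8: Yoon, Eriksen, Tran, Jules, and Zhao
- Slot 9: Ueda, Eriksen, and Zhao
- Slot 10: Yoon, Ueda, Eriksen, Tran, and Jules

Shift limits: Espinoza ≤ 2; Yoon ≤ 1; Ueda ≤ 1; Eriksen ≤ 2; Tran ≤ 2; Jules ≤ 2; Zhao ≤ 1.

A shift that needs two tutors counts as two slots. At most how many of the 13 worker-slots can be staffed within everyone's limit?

11

Total capacity across all tutors is 2+1+1+2+2+2+1 = 11, and 13 slots are needed, so at most 11 can be filled.
An assignment achieving 11: Slot 1→Espinoza+Eriksen, Slot 2→Espinoza, Slot 3→Tran+Jules, Slot 4→Jules, Slot 5→Tran, Slot 6→Yoon, Slot 7→Eriksen, Slot 8→Zhao, Slot 9→Ueda.
Loads: Espinoza 2/2, Yoon 1/1, Ueda 1/1, Eriksen 2/2, Tran 2/2, Jules 2/2, Zhao 1/1.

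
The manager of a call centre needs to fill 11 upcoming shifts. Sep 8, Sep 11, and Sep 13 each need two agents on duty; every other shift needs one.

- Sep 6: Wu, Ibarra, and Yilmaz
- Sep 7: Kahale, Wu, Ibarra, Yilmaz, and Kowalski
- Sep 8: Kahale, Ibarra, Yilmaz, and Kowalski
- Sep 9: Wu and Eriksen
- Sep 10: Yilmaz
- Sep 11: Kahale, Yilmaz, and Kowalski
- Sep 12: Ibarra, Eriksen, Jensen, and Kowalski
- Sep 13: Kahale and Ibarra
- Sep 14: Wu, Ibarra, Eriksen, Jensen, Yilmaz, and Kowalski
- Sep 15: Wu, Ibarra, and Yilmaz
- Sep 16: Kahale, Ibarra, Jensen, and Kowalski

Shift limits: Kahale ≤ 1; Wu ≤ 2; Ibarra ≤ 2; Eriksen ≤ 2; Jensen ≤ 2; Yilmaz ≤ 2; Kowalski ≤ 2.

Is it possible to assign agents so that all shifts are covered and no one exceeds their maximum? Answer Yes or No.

No

Total capacity is 1+2+2+2+2+2+2 = 13 but 14 worker-slots are needed — infeasible.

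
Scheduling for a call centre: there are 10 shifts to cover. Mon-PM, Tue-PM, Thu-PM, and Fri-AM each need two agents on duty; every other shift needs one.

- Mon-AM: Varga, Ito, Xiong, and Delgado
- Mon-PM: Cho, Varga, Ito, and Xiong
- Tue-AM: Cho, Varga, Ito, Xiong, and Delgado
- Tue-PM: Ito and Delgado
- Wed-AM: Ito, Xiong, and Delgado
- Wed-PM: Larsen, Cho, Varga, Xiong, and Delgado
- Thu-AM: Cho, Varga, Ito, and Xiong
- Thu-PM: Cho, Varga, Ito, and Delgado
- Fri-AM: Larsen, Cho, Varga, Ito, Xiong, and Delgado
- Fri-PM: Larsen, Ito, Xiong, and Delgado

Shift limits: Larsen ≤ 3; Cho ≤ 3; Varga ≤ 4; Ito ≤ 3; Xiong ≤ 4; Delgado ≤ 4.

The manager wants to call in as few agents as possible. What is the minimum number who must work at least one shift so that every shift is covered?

14 slots to fill and no one can take more than 4, so at least ⌈14/4⌉ = 4 agents are needed.
Larsen, Varga, Ito, and Delgado alone can cover everything: Mon-AM→Varga, Mon-PM→Varga+Ito, Tue-AM→Delgado, Tue-PM→Ito+Delgado, Wed-AM→Ito, Wed-PM→Larsen, Thu-AM→Varga, Thu-PM→Varga+Delgado, Fri-AM→Larsen+Delgado, Fri-PM→Larsen.

4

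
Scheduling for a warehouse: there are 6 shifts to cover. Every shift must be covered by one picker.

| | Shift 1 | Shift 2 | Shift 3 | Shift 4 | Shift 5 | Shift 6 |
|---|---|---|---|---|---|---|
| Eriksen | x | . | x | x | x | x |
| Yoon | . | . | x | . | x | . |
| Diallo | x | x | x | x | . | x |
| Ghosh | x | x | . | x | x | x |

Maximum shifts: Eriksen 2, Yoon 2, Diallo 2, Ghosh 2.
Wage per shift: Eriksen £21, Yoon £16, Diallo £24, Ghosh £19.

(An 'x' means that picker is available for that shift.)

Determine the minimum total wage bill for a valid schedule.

£112

Picking the cheapest available picker for each shift independently would cost £108, but that ignores the shift limits.
An optimal schedule: Shift 1→Ghosh, Shift 2→Ghosh, Shift 3→Yoon, Shift 4→Eriksen, Shift 5→Yoon, Shift 6→Eriksen.
Total: 19 + 19 + 16 + 21 + 16 + 21 = £112.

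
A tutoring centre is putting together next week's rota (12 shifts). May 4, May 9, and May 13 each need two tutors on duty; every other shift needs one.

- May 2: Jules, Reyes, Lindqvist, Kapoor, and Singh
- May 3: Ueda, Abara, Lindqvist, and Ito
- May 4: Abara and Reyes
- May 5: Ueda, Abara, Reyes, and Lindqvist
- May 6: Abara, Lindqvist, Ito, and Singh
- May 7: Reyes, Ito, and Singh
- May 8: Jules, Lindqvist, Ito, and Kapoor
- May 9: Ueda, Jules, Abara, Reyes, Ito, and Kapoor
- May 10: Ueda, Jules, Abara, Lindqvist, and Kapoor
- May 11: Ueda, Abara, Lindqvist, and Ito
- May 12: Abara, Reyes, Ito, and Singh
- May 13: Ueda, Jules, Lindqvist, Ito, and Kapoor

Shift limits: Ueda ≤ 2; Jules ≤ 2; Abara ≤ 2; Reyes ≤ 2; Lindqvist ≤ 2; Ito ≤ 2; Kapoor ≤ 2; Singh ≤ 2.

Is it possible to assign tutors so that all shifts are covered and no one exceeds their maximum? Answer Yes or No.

Yes

May 4 can only be covered by Abara and Reyes, so that assignment is forced.
One valid schedule: May 2→Singh, May 3→Ueda, May 4→Abara+Reyes, May 5→Ueda, May 6→Abara, May 7→Reyes, May 8→Jules, May 9→Ito+Kapoor, May 10→Jules, May 11→Lindqvist, May 12→Ito, May 13→Lindqvist+Kapoor.
Loads: Ueda 2/2, Jules 2/2, Abara 2/2, Reyes 2/2, Lindqvist 2/2, Ito 2/2, Kapoor 2/2, Singh 1/2 — all within limits.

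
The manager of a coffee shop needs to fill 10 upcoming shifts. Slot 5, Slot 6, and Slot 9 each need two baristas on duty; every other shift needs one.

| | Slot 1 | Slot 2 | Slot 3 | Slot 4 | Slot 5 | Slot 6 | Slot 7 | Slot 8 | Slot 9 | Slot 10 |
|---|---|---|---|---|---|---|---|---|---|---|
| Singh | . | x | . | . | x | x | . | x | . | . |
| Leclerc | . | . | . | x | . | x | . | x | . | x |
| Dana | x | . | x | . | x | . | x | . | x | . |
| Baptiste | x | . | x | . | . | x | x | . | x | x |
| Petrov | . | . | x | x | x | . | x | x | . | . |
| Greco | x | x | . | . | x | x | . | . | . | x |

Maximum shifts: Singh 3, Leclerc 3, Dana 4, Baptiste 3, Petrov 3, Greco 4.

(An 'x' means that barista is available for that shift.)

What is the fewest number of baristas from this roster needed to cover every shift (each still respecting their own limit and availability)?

4

13 slots to fill and no one can take more than 4, so at least ⌈13/4⌉ = 4 baristas are needed.
Singh, Leclerc, Dana, and Baptiste alone can cover everything: Slot 1→Dana, Slot 2→Singh, Slot 3→Dana, Slot 4→Leclerc, Slot 5→Singh+Dana, Slot 6→Leclerc+Baptiste, Slot 7→Baptiste, Slot 8→Singh, Slot 9→Dana+Baptiste, Slot 10→Leclerc.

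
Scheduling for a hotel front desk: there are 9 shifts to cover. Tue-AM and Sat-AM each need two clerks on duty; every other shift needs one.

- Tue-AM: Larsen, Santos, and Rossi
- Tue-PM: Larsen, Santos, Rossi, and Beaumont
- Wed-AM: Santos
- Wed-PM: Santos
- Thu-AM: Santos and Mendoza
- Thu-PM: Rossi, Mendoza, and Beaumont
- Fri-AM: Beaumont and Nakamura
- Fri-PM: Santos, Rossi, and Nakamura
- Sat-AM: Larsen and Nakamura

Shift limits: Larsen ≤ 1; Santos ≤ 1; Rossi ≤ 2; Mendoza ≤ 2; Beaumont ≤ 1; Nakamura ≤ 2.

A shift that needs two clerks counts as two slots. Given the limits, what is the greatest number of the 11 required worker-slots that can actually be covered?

Total capacity across all clerks is 1+1+2+2+1+2 = 9, and 11 slots are needed, so at most 9 can be filled.
An assignment achieving 9: Tue-AM→Rossi, Tue-PM→Rossi, Wed-AM→Santos, Thu-AM→Mendoza, Thu-PM→Mendoza, Fri-AM→Beaumont, Fri-PM→Nakamura, Sat-AM→Larsen+Nakamura.
Loads: Larsen 1/1, Santos 1/1, Rossi 2/2, Mendoza 2/2, Beaumont 1/1, Nakamura 2/2.

9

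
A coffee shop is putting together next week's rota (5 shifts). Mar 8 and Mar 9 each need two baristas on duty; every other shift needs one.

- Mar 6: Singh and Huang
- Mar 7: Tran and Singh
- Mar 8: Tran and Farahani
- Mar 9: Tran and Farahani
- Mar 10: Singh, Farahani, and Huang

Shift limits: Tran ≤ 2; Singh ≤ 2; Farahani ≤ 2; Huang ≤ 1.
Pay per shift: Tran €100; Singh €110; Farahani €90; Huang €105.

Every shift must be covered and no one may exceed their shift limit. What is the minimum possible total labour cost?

€705

Mar 8 can only be covered by Tran and Farahani, so that assignment is forced.
Mar 9 can only be covered by Tran and Farahani, so that assignment is forced.
Picking the cheapest available barista for each shift independently would cost €675, but that ignores the shift limits.
An optimal schedule: Mar 6→Singh, Mar 7→Singh, Mar 8→Tran+Farahani, Mar 9→Tran+Farahani, Mar 10→Huang.
Total: 110 + 110 + 100 + 90 + 100 + 90 + 105 = €705.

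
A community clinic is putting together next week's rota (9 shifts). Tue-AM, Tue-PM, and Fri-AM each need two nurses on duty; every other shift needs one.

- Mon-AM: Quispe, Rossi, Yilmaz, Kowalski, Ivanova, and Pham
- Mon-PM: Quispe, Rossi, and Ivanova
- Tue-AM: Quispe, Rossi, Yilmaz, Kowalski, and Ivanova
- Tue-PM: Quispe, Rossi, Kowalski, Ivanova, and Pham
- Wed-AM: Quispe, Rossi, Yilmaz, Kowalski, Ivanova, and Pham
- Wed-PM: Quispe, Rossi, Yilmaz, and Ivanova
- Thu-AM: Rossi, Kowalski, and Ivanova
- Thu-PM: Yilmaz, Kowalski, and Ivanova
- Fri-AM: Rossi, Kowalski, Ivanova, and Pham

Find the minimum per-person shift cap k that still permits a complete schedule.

2

With 6 nurses and 12 worker-slots to fill, someone must work at least ⌈12/6⌉ = 2 shifts, so k ≥ 2.
k = 2 works: Mon-AM→Rossi, Mon-PM→Quispe, Tue-AM→Kowalski+Ivanova, Tue-PM→Ivanova+Pham, Wed-AM→Yilmaz, Wed-PM→Quispe, Thu-AM→Rossi, Thu-PM→Yilmaz, Fri-AM→Kowalski+Pham.
Loads: Quispe 2, Rossi 2, Yilmaz 2, Kowalski 2, Ivanova 2, Pham 2 — all ≤ 2.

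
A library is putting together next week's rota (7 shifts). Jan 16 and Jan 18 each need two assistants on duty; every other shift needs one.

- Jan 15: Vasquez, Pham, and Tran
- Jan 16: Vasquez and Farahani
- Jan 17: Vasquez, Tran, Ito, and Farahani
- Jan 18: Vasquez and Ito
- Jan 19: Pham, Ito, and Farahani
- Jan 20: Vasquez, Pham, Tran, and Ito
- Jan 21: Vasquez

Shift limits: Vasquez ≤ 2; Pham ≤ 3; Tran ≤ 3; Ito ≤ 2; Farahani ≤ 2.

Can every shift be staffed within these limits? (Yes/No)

Total capacity is 12 and 9 slots are needed, so capacity alone doesn't rule it out.
Shifts {Jan 16, Jan 18, Jan 21} need 5 worker-slots in total, but the assistants available for any of those shifts (Vasquez, Ito, and Farahani) can supply at most 4 among them. So no valid schedule exists.

No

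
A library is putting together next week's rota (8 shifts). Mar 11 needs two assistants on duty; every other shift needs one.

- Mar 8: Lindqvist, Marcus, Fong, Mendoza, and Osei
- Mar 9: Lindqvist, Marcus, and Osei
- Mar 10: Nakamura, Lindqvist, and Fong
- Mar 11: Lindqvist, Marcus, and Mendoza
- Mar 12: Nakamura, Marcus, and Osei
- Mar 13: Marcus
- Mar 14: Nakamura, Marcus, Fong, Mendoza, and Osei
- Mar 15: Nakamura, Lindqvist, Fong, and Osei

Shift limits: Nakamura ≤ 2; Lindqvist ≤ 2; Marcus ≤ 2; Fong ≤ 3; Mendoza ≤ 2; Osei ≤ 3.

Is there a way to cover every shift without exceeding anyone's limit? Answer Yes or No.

Mar 13 can only be covered by Marcus, so that assignment is forced.
One valid schedule: Mar 8→Fong, Mar 9→Lindqvist, Mar 10→Nakamura, Mar 11→Lindqvist+Marcus, Mar 12→Nakamura, Mar 13→Marcus, Mar 14→Fong, Mar 15→Fong.
Loads: Nakamura 2/2, Lindqvist 2/2, Marcus 2/2, Fong 3/3, Mendoza 0/2, Osei 0/3 — all within limits.

Yes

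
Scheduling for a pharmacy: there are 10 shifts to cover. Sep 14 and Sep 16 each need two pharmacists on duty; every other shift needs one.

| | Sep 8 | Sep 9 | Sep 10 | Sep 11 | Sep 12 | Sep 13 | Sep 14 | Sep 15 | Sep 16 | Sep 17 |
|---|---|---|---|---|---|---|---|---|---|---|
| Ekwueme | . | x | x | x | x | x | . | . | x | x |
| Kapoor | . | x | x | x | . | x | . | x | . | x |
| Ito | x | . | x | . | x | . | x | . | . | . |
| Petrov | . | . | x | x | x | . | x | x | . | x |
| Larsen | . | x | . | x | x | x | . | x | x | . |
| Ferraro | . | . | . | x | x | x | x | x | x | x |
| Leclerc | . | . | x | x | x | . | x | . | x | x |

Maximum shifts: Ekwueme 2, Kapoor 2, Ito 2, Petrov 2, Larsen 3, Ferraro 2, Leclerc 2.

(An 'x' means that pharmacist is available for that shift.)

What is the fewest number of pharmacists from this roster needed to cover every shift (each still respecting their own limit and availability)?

12 slots to fill and no one can take more than 3, so at least ⌈12/3⌉ = 4 pharmacists are needed.
Any 5 pharmacists together have capacity at most 3+2+2+2+2 = 11 < 12 slots, so 5 can never suffice.
Ekwueme, Kapoor, Ito, Petrov, Larsen, and Ferraro alone can cover everything: Sep 8→Ito, Sep 9→Ekwueme, Sep 10→Kapoor, Sep 11→Larsen, Sep 12→Larsen, Sep 13→Kapoor, Sep 14→Ito+Petrov, Sep 15→Petrov, Sep 16→Ekwueme+Larsen, Sep 17→Ferraro.

6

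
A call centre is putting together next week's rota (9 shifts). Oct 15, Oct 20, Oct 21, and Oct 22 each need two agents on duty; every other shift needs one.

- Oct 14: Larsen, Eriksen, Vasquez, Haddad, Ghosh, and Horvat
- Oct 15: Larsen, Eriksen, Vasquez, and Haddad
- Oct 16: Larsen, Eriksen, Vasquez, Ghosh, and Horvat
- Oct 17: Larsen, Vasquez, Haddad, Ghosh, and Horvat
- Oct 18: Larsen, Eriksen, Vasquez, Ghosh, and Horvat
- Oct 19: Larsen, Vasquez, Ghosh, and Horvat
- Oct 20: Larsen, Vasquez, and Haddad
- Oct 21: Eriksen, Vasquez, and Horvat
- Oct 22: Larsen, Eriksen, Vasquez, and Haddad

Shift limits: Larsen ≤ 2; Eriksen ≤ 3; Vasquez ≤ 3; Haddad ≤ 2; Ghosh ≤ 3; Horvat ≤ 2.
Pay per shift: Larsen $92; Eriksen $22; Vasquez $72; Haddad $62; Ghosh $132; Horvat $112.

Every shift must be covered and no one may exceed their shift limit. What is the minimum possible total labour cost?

Picking the cheapest available agent for each shift independently would cost $596, but that ignores the shift limits.
An optimal schedule: Oct 14→Ghosh, Oct 15→Eriksen+Larsen, Oct 16→Eriksen, Oct 17→Horvat, Oct 18→Horvat, Oct 19→Vasquez, Oct 20→Haddad+Vasquez, Oct 21→Eriksen+Vasquez, Oct 22→Haddad+Larsen.
Total: 132 + 22 + 92 + 22 + 112 + 112 + 72 + 62 + 72 + 22 + 72 + 62 + 92 = $946.

$946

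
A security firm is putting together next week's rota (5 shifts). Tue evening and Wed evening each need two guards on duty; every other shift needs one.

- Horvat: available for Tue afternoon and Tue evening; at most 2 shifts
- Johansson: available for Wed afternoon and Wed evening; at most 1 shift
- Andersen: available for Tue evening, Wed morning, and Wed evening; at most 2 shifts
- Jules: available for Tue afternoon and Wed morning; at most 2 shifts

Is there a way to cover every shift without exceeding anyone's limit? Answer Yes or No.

Total capacity is 7 and 7 slots are needed, so capacity alone doesn't rule it out.
Shifts {Wed afternoon, Wed evening} need 3 worker-slots in total, but the guards available for any of those shifts (Johansson and Andersen) can supply at most 2 among them. So no valid schedule exists.

No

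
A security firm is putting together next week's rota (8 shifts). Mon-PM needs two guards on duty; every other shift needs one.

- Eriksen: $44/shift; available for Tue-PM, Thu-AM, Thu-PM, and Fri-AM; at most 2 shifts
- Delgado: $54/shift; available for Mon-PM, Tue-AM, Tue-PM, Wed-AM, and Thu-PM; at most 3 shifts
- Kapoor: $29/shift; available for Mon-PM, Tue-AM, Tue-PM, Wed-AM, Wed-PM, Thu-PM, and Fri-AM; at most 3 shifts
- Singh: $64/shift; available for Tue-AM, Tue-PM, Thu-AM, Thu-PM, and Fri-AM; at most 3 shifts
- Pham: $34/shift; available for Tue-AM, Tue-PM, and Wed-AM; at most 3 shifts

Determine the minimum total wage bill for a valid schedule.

Mon-PM can only be covered by Delgado and Kapoor, so that assignment is forced.
Wed-PM can only be covered by Kapoor, so that assignment is forced.
Picking the cheapest available guard for each shift independently would cost $301, but that ignores the shift limits.
An optimal schedule: Mon-PM→Kapoor+Delgado, Tue-AM→Pham, Tue-PM→Pham, Wed-AM→Pham, Wed-PM→Kapoor, Thu-AM→Eriksen, Thu-PM→Eriksen, Fri-AM→Kapoor.
Total: 29 + 54 + 34 + 34 + 34 + 29 + 44 + 44 + 29 = $331.

$331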